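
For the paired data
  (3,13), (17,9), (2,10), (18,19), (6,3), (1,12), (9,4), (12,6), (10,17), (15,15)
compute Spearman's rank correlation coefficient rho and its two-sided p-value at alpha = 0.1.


Step 1: Rank x and y separately (midranks; no ties here).
rank(x): 3->3, 17->9, 2->2, 18->10, 6->4, 1->1, 9->5, 12->7, 10->6, 15->8
rank(y): 13->7, 9->4, 10->5, 19->10, 3->1, 12->6, 4->2, 6->3, 17->9, 15->8
Step 2: d_i = R_x(i) - R_y(i); compute d_i^2.
  (3-7)^2=16, (9-4)^2=25, (2-5)^2=9, (10-10)^2=0, (4-1)^2=9, (1-6)^2=25, (5-2)^2=9, (7-3)^2=16, (6-9)^2=9, (8-8)^2=0
sum(d^2) = 118.
Step 3: rho = 1 - 6*118 / (10*(10^2 - 1)) = 1 - 708/990 = 0.284848.
Step 4: Under H0, t = rho * sqrt((n-2)/(1-rho^2)) = 0.8405 ~ t(8).
Step 5: Two-sided p-value from the t-distribution with 8 df = 0.425038.
Step 6: alpha = 0.1. fail to reject H0.

rho = 0.2848, p = 0.425038, fail to reject H0 at alpha = 0.1.


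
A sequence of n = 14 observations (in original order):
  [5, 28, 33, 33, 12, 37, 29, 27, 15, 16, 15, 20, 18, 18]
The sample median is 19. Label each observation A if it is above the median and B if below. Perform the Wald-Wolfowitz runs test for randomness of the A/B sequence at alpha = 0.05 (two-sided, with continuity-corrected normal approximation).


Step 1: Compute median = 19; label A = above, B = below.
Labels in order: BAAABAAABBBABB  (n_A = 7, n_B = 7)
Step 2: Count runs R = 7.
Step 3: Under H0 (random ordering), E[R] = 2*n_A*n_B/(n_A+n_B) + 1 = 2*7*7/14 + 1 = 8.0000.
        Var[R] = 2*n_A*n_B*(2*n_A*n_B - n_A - n_B) / ((n_A+n_B)^2 * (n_A+n_B-1)) = 8232/2548 = 3.2308.
        SD[R] = 1.7974.
Step 4: Continuity-corrected z = (R + 0.5 - E[R]) / SD[R] = (7 + 0.5 - 8.0000) / 1.7974 = -0.2782.
Step 5: Two-sided p-value via normal approximation = 2*(1 - Phi(|z|)) = 0.780879.
Step 6: alpha = 0.05. fail to reject H0.

R = 7, z = -0.2782, p = 0.780879, fail to reject H0.


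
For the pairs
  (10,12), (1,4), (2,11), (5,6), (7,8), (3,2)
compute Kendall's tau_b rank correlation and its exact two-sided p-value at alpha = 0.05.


Step 1: Enumerate the 15 unordered pairs (i,j) with i<j and classify each by sign(x_j-x_i) * sign(y_j-y_i).
  (1,2):dx=-9,dy=-8->C; (1,3):dx=-8,dy=-1->C; (1,4):dx=-5,dy=-6->C; (1,5):dx=-3,dy=-4->C
  (1,6):dx=-7,dy=-10->C; (2,3):dx=+1,dy=+7->C; (2,4):dx=+4,dy=+2->C; (2,5):dx=+6,dy=+4->C
  (2,6):dx=+2,dy=-2->D; (3,4):dx=+3,dy=-5->D; (3,5):dx=+5,dy=-3->D; (3,6):dx=+1,dy=-9->D
  (4,5):dx=+2,dy=+2->C; (4,6):dx=-2,dy=-4->C; (5,6):dx=-4,dy=-6->C
Step 2: C = 11, D = 4, total pairs = 15.
Step 3: tau = (C - D)/(n(n-1)/2) = (11 - 4)/15 = 0.466667.
Step 4: Exact two-sided p-value (enumerate n! = 720 permutations of y under H0): p = 0.272222.
Step 5: alpha = 0.05. fail to reject H0.

tau_b = 0.4667 (C=11, D=4), p = 0.272222, fail to reject H0.


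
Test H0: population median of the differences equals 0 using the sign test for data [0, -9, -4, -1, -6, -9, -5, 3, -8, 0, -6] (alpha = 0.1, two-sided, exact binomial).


Step 1: Discard zero differences. Original n = 11; n_eff = number of nonzero differences = 9.
Nonzero differences (with sign): -9, -4, -1, -6, -9, -5, +3, -8, -6
Step 2: Count signs: positive = 1, negative = 8.
Step 3: Under H0: P(positive) = 0.5, so the number of positives S ~ Bin(9, 0.5).
Step 4: Two-sided exact p-value = sum of Bin(9,0.5) probabilities at or below the observed probability = 0.039062.
Step 5: alpha = 0.1. reject H0.

n_eff = 9, pos = 1, neg = 8, p = 0.039062, reject H0.


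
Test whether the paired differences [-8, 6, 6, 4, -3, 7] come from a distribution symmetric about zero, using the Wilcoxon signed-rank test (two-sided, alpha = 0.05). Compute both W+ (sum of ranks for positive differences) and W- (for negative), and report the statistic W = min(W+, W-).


Step 1: Drop any zero differences (none here) and take |d_i|.
|d| = [8, 6, 6, 4, 3, 7]
Step 2: Midrank |d_i| (ties get averaged ranks).
ranks: |8|->6, |6|->3.5, |6|->3.5, |4|->2, |3|->1, |7|->5
Step 3: Attach original signs; sum ranks with positive sign and with negative sign.
W+ = 3.5 + 3.5 + 2 + 5 = 14
W- = 6 + 1 = 7
(Check: W+ + W- = 21 should equal n(n+1)/2 = 21.)
Step 4: Test statistic W = min(W+, W-) = 7.
Step 5: Ties in |d|, so use the tie-corrected normal approximation.
        E[W] = n(n+1)/4 = 6*7/4 = 10.5.
        Tie groups: |d|=6 (t=2); sum(t^3 - t) = 6.
        Var[W] = n(n+1)(2n+1)/24 - sum(t^3-t)/48 = 546/24 - 6/48 = 22.625.
        z = (W - E[W]) / sqrt(Var[W]) = (7 - 10.5) / 4.7566 = -0.7358.
        Two-sided p = 2*Phi(z) = 0.461838.
Step 6: alpha = 0.05. fail to reject H0.

W+ = 14, W- = 7, W = min = 7, p = 0.461838, fail to reject H0.


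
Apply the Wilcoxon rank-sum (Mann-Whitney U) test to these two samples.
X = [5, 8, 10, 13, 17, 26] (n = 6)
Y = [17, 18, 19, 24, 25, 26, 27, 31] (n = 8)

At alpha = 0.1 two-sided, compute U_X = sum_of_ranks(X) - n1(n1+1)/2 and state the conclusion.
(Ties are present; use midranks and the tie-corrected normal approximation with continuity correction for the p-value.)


Step 1: Combine and sort all 14 observations; assign midranks.
sorted (value, group): (5,X), (8,X), (10,X), (13,X), (17,X), (17,Y), (18,Y), (19,Y), (24,Y), (25,Y), (26,X), (26,Y), (27,Y), (31,Y)
ranks: 5->1, 8->2, 10->3, 13->4, 17->5.5, 17->5.5, 18->7, 19->8, 24->9, 25->10, 26->11.5, 26->11.5, 27->13, 31->14
Step 2: Rank sum for X: R1 = 1 + 2 + 3 + 4 + 5.5 + 11.5 = 27.
Step 3: U_X = R1 - n1(n1+1)/2 = 27 - 6*7/2 = 27 - 21 = 6.
       U_Y = n1*n2 - U_X = 48 - 6 = 42.
Step 4: Ties are present, so use the tie-corrected normal approximation (with continuity correction) for the p-value.
Step 5: p-value = 0.023560; compare to alpha = 0.1. reject H0.

U_X = 6, p = 0.023560, reject H0 at alpha = 0.1.


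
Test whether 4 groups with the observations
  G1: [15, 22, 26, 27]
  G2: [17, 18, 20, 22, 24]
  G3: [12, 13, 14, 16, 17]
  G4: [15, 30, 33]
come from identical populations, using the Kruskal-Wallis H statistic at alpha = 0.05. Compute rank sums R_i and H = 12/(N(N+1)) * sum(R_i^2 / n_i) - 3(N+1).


Step 1: Combine all N = 17 observations and assign midranks.
sorted (value, group, rank): (12,G3,1), (13,G3,2), (14,G3,3), (15,G1,4.5), (15,G4,4.5), (16,G3,6), (17,G2,7.5), (17,G3,7.5), (18,G2,9), (20,G2,10), (22,G1,11.5), (22,G2,11.5), (24,G2,13), (26,G1,14), (27,G1,15), (30,G4,16), (33,G4,17)
Step 2: Sum ranks within each group.
R_1 = 45 (n_1 = 4)
R_2 = 51 (n_2 = 5)
R_3 = 19.5 (n_3 = 5)
R_4 = 37.5 (n_4 = 3)
Step 3: H = 12/(N(N+1)) * sum(R_i^2/n_i) - 3(N+1)
     = 12/(17*18) * (45^2/4 + 51^2/5 + 19.5^2/5 + 37.5^2/3) - 3*18
     = 0.039216 * 1571.25 - 54
     = 7.617647.
Step 4: Ties present; correction factor C = 1 - 18/(17^3 - 17) = 0.996324. Corrected H = 7.617647 / 0.996324 = 7.645756.
Step 5: Under H0, H ~ chi^2(3); p-value = 0.053929.
Step 6: alpha = 0.05. fail to reject H0.

H = 7.6458, df = 3, p = 0.053929, fail to reject H0.


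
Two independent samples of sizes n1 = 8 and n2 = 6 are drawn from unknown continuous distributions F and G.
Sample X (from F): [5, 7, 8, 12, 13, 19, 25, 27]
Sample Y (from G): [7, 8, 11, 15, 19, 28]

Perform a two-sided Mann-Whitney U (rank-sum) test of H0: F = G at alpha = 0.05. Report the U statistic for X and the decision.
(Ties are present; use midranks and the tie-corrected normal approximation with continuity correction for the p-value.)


Step 1: Combine and sort all 14 observations; assign midranks.
sorted (value, group): (5,X), (7,X), (7,Y), (8,X), (8,Y), (11,Y), (12,X), (13,X), (15,Y), (19,X), (19,Y), (25,X), (27,X), (28,Y)
ranks: 5->1, 7->2.5, 7->2.5, 8->4.5, 8->4.5, 11->6, 12->7, 13->8, 15->9, 19->10.5, 19->10.5, 25->12, 27->13, 28->14
Step 2: Rank sum for X: R1 = 1 + 2.5 + 4.5 + 7 + 8 + 10.5 + 12 + 13 = 58.5.
Step 3: U_X = R1 - n1(n1+1)/2 = 58.5 - 8*9/2 = 58.5 - 36 = 22.5.
       U_Y = n1*n2 - U_X = 48 - 22.5 = 25.5.
Step 4: Ties are present, so use the tie-corrected normal approximation (with continuity correction) for the p-value.
Step 5: p-value = 0.896941; compare to alpha = 0.05. fail to reject H0.

U_X = 22.5, p = 0.896941, fail to reject H0 at alpha = 0.05.


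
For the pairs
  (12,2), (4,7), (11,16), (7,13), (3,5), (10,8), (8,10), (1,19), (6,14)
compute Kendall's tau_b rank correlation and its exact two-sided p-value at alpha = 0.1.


Step 1: Enumerate the 36 unordered pairs (i,j) with i<j and classify each by sign(x_j-x_i) * sign(y_j-y_i).
  (1,2):dx=-8,dy=+5->D; (1,3):dx=-1,dy=+14->D; (1,4):dx=-5,dy=+11->D; (1,5):dx=-9,dy=+3->D
  (1,6):dx=-2,dy=+6->D; (1,7):dx=-4,dy=+8->D; (1,8):dx=-11,dy=+17->D; (1,9):dx=-6,dy=+12->D
  (2,3):dx=+7,dy=+9->C; (2,4):dx=+3,dy=+6->C; (2,5):dx=-1,dy=-2->C; (2,6):dx=+6,dy=+1->C
  (2,7):dx=+4,dy=+3->C; (2,8):dx=-3,dy=+12->D; (2,9):dx=+2,dy=+7->C; (3,4):dx=-4,dy=-3->C
  (3,5):dx=-8,dy=-11->C; (3,6):dx=-1,dy=-8->C; (3,7):dx=-3,dy=-6->C; (3,8):dx=-10,dy=+3->D
  (3,9):dx=-5,dy=-2->C; (4,5):dx=-4,dy=-8->C; (4,6):dx=+3,dy=-5->D; (4,7):dx=+1,dy=-3->D
  (4,8):dx=-6,dy=+6->D; (4,9):dx=-1,dy=+1->D; (5,6):dx=+7,dy=+3->C; (5,7):dx=+5,dy=+5->C
  (5,8):dx=-2,dy=+14->D; (5,9):dx=+3,dy=+9->C; (6,7):dx=-2,dy=+2->D; (6,8):dx=-9,dy=+11->D
  (6,9):dx=-4,dy=+6->D; (7,8):dx=-7,dy=+9->D; (7,9):dx=-2,dy=+4->D; (8,9):dx=+5,dy=-5->D
Step 2: C = 15, D = 21, total pairs = 36.
Step 3: tau = (C - D)/(n(n-1)/2) = (15 - 21)/36 = -0.166667.
Step 4: Exact two-sided p-value (enumerate n! = 362880 permutations of y under H0): p = 0.612202.
Step 5: alpha = 0.1. fail to reject H0.

tau_b = -0.1667 (C=15, D=21), p = 0.612202, fail to reject H0.


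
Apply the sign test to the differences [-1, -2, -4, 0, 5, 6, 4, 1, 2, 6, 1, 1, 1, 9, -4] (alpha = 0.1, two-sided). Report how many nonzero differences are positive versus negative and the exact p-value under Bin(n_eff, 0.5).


Step 1: Discard zero differences. Original n = 15; n_eff = number of nonzero differences = 14.
Nonzero differences (with sign): -1, -2, -4, +5, +6, +4, +1, +2, +6, +1, +1, +1, +9, -4
Step 2: Count signs: positive = 10, negative = 4.
Step 3: Under H0: P(positive) = 0.5, so the number of positives S ~ Bin(14, 0.5).
Step 4: Two-sided exact p-value = sum of Bin(14,0.5) probabilities at or below the observed probability = 0.179565.
Step 5: alpha = 0.1. fail to reject H0.

n_eff = 14, pos = 10, neg = 4, p = 0.179565, fail to reject H0.


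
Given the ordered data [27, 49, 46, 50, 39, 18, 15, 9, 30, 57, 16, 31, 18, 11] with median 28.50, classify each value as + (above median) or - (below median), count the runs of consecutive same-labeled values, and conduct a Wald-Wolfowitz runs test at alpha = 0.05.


Step 1: Compute median = 28.50; label A = above, B = below.
Labels in order: BAAAABBBAABABB  (n_A = 7, n_B = 7)
Step 2: Count runs R = 7.
Step 3: Under H0 (random ordering), E[R] = 2*n_A*n_B/(n_A+n_B) + 1 = 2*7*7/14 + 1 = 8.0000.
        Var[R] = 2*n_A*n_B*(2*n_A*n_B - n_A - n_B) / ((n_A+n_B)^2 * (n_A+n_B-1)) = 8232/2548 = 3.2308.
        SD[R] = 1.7974.
Step 4: Continuity-corrected z = (R + 0.5 - E[R]) / SD[R] = (7 + 0.5 - 8.0000) / 1.7974 = -0.2782.
Step 5: Two-sided p-value via normal approximation = 2*(1 - Phi(|z|)) = 0.780879.
Step 6: alpha = 0.05. fail to reject H0.

R = 7, z = -0.2782, p = 0.780879, fail to reject H0.


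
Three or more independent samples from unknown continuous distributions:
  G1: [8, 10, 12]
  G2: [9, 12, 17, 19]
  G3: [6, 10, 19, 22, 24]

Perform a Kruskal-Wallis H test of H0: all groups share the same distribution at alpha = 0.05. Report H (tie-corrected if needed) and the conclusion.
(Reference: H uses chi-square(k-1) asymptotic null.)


Step 1: Combine all N = 12 observations and assign midranks.
sorted (value, group, rank): (6,G3,1), (8,G1,2), (9,G2,3), (10,G1,4.5), (10,G3,4.5), (12,G1,6.5), (12,G2,6.5), (17,G2,8), (19,G2,9.5), (19,G3,9.5), (22,G3,11), (24,G3,12)
Step 2: Sum ranks within each group.
R_1 = 13 (n_1 = 3)
R_2 = 27 (n_2 = 4)
R_3 = 38 (n_3 = 5)
Step 3: H = 12/(N(N+1)) * sum(R_i^2/n_i) - 3(N+1)
     = 12/(12*13) * (13^2/3 + 27^2/4 + 38^2/5) - 3*13
     = 0.076923 * 527.383 - 39
     = 1.567949.
Step 4: Ties present; correction factor C = 1 - 18/(12^3 - 12) = 0.989510. Corrected H = 1.567949 / 0.989510 = 1.584570.
Step 5: Under H0, H ~ chi^2(2); p-value = 0.452809.
Step 6: alpha = 0.05. fail to reject H0.

H = 1.5846, df = 2, p = 0.452809, fail to reject H0.


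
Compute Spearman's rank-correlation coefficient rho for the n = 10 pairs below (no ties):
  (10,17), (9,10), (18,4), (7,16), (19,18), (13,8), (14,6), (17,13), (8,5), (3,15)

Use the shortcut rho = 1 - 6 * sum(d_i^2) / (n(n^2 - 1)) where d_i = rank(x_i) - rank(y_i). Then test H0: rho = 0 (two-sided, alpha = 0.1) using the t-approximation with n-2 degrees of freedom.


Step 1: Rank x and y separately (midranks; no ties here).
rank(x): 10->5, 9->4, 18->9, 7->2, 19->10, 13->6, 14->7, 17->8, 8->3, 3->1
rank(y): 17->9, 10->5, 4->1, 16->8, 18->10, 8->4, 6->3, 13->6, 5->2, 15->7
Step 2: d_i = R_x(i) - R_y(i); compute d_i^2.
  (5-9)^2=16, (4-5)^2=1, (9-1)^2=64, (2-8)^2=36, (10-10)^2=0, (6-4)^2=4, (7-3)^2=16, (8-6)^2=4, (3-2)^2=1, (1-7)^2=36
sum(d^2) = 178.
Step 3: rho = 1 - 6*178 / (10*(10^2 - 1)) = 1 - 1068/990 = -0.078788.
Step 4: Under H0, t = rho * sqrt((n-2)/(1-rho^2)) = -0.2235 ~ t(8).
Step 5: Two-sided p-value from the t-distribution with 8 df = 0.828717.
Step 6: alpha = 0.1. fail to reject H0.

rho = -0.0788, p = 0.828717, fail to reject H0 at alpha = 0.1.


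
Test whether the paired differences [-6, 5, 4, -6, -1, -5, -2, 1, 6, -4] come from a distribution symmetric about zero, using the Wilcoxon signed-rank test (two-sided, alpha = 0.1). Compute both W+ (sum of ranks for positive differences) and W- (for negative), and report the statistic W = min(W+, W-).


Step 1: Drop any zero differences (none here) and take |d_i|.
|d| = [6, 5, 4, 6, 1, 5, 2, 1, 6, 4]
Step 2: Midrank |d_i| (ties get averaged ranks).
ranks: |6|->9, |5|->6.5, |4|->4.5, |6|->9, |1|->1.5, |5|->6.5, |2|->3, |1|->1.5, |6|->9, |4|->4.5
Step 3: Attach original signs; sum ranks with positive sign and with negative sign.
W+ = 6.5 + 4.5 + 1.5 + 9 = 21.5
W- = 9 + 9 + 1.5 + 6.5 + 3 + 4.5 = 33.5
(Check: W+ + W- = 55 should equal n(n+1)/2 = 55.)
Step 4: Test statistic W = min(W+, W-) = 21.5.
Step 5: Ties in |d|, so use the tie-corrected normal approximation.
        E[W] = n(n+1)/4 = 10*11/4 = 27.5.
        Tie groups: |d|=1 (t=2), |d|=4 (t=2), |d|=5 (t=2), |d|=6 (t=3); sum(t^3 - t) = 42.
        Var[W] = n(n+1)(2n+1)/24 - sum(t^3-t)/48 = 2310/24 - 42/48 = 95.375.
        z = (W - E[W]) / sqrt(Var[W]) = (21.5 - 27.5) / 9.7660 = -0.6144.
        Two-sided p = 2*Phi(z) = 0.538967.
Step 6: alpha = 0.1. fail to reject H0.

W+ = 21.5, W- = 33.5, W = min = 21.5, p = 0.538967, fail to reject H0.


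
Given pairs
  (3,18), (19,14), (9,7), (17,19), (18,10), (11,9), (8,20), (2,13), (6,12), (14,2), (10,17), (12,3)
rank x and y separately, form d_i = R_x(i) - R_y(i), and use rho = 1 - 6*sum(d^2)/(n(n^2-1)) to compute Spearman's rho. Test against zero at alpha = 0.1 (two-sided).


Step 1: Rank x and y separately (midranks; no ties here).
rank(x): 3->2, 19->12, 9->5, 17->10, 18->11, 11->7, 8->4, 2->1, 6->3, 14->9, 10->6, 12->8
rank(y): 18->10, 14->8, 7->3, 19->11, 10->5, 9->4, 20->12, 13->7, 12->6, 2->1, 17->9, 3->2
Step 2: d_i = R_x(i) - R_y(i); compute d_i^2.
  (2-10)^2=64, (12-8)^2=16, (5-3)^2=4, (10-11)^2=1, (11-5)^2=36, (7-4)^2=9, (4-12)^2=64, (1-7)^2=36, (3-6)^2=9, (9-1)^2=64, (6-9)^2=9, (8-2)^2=36
sum(d^2) = 348.
Step 3: rho = 1 - 6*348 / (12*(12^2 - 1)) = 1 - 2088/1716 = -0.216783.
Step 4: Under H0, t = rho * sqrt((n-2)/(1-rho^2)) = -0.7022 ~ t(10).
Step 5: Two-sided p-value from the t-distribution with 10 df = 0.498556.
Step 6: alpha = 0.1. fail to reject H0.

rho = -0.2168, p = 0.498556, fail to reject H0 at alpha = 0.1.


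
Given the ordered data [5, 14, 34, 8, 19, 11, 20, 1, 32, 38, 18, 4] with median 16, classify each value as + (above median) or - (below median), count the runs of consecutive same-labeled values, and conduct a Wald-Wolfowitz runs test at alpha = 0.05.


Step 1: Compute median = 16; label A = above, B = below.
Labels in order: BBABABABAAAB  (n_A = 6, n_B = 6)
Step 2: Count runs R = 9.
Step 3: Under H0 (random ordering), E[R] = 2*n_A*n_B/(n_A+n_B) + 1 = 2*6*6/12 + 1 = 7.0000.
        Var[R] = 2*n_A*n_B*(2*n_A*n_B - n_A - n_B) / ((n_A+n_B)^2 * (n_A+n_B-1)) = 4320/1584 = 2.7273.
        SD[R] = 1.6514.
Step 4: Continuity-corrected z = (R - 0.5 - E[R]) / SD[R] = (9 - 0.5 - 7.0000) / 1.6514 = 0.9083.
Step 5: Two-sided p-value via normal approximation = 2*(1 - Phi(|z|)) = 0.363722.
Step 6: alpha = 0.05. fail to reject H0.

R = 9, z = 0.9083, p = 0.363722, fail to reject H0.


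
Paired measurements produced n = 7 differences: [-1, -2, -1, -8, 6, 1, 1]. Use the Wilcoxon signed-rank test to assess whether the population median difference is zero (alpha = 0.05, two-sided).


Step 1: Drop any zero differences (none here) and take |d_i|.
|d| = [1, 2, 1, 8, 6, 1, 1]
Step 2: Midrank |d_i| (ties get averaged ranks).
ranks: |1|->2.5, |2|->5, |1|->2.5, |8|->7, |6|->6, |1|->2.5, |1|->2.5
Step 3: Attach original signs; sum ranks with positive sign and with negative sign.
W+ = 6 + 2.5 + 2.5 = 11
W- = 2.5 + 5 + 2.5 + 7 = 17
(Check: W+ + W- = 28 should equal n(n+1)/2 = 28.)
Step 4: Test statistic W = min(W+, W-) = 11.
Step 5: Ties in |d|, so use the tie-corrected normal approximation.
        E[W] = n(n+1)/4 = 7*8/4 = 14.
        Tie groups: |d|=1 (t=4); sum(t^3 - t) = 60.
        Var[W] = n(n+1)(2n+1)/24 - sum(t^3-t)/48 = 840/24 - 60/48 = 33.75.
        z = (W - E[W]) / sqrt(Var[W]) = (11 - 14) / 5.8095 = -0.5164.
        Two-sided p = 2*Phi(z) = 0.605577.
Step 6: alpha = 0.05. fail to reject H0.

W+ = 11, W- = 17, W = min = 11, p = 0.605577, fail to reject H0.


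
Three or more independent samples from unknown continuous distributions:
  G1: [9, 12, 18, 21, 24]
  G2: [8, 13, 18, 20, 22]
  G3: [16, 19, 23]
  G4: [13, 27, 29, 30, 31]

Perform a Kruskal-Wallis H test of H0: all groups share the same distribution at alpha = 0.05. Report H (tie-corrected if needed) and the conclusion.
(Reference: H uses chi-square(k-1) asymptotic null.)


Step 1: Combine all N = 18 observations and assign midranks.
sorted (value, group, rank): (8,G2,1), (9,G1,2), (12,G1,3), (13,G2,4.5), (13,G4,4.5), (16,G3,6), (18,G1,7.5), (18,G2,7.5), (19,G3,9), (20,G2,10), (21,G1,11), (22,G2,12), (23,G3,13), (24,G1,14), (27,G4,15), (29,G4,16), (30,G4,17), (31,G4,18)
Step 2: Sum ranks within each group.
R_1 = 37.5 (n_1 = 5)
R_2 = 35 (n_2 = 5)
R_3 = 28 (n_3 = 3)
R_4 = 70.5 (n_4 = 5)
Step 3: H = 12/(N(N+1)) * sum(R_i^2/n_i) - 3(N+1)
     = 12/(18*19) * (37.5^2/5 + 35^2/5 + 28^2/3 + 70.5^2/5) - 3*19
     = 0.035088 * 1781.63 - 57
     = 5.513450.
Step 4: Ties present; correction factor C = 1 - 12/(18^3 - 18) = 0.997936. Corrected H = 5.513450 / 0.997936 = 5.524853.
Step 5: Under H0, H ~ chi^2(3); p-value = 0.137160.
Step 6: alpha = 0.05. fail to reject H0.

H = 5.5249, df = 3, p = 0.137160, fail to reject H0.


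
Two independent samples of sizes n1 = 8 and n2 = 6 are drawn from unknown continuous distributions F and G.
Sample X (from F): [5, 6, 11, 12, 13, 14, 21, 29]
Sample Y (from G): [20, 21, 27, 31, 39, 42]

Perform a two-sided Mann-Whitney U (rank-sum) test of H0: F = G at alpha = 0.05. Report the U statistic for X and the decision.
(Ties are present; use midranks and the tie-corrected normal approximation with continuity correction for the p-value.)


Step 1: Combine and sort all 14 observations; assign midranks.
sorted (value, group): (5,X), (6,X), (11,X), (12,X), (13,X), (14,X), (20,Y), (21,X), (21,Y), (27,Y), (29,X), (31,Y), (39,Y), (42,Y)
ranks: 5->1, 6->2, 11->3, 12->4, 13->5, 14->6, 20->7, 21->8.5, 21->8.5, 27->10, 29->11, 31->12, 39->13, 42->14
Step 2: Rank sum for X: R1 = 1 + 2 + 3 + 4 + 5 + 6 + 8.5 + 11 = 40.5.
Step 3: U_X = R1 - n1(n1+1)/2 = 40.5 - 8*9/2 = 40.5 - 36 = 4.5.
       U_Y = n1*n2 - U_X = 48 - 4.5 = 43.5.
Step 4: Ties are present, so use the tie-corrected normal approximation (with continuity correction) for the p-value.
Step 5: p-value = 0.014065; compare to alpha = 0.05. reject H0.

U_X = 4.5, p = 0.014065, reject H0 at alpha = 0.05.


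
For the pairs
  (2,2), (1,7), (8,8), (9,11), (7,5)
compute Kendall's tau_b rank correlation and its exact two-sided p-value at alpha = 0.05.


Step 1: Enumerate the 10 unordered pairs (i,j) with i<j and classify each by sign(x_j-x_i) * sign(y_j-y_i).
  (1,2):dx=-1,dy=+5->D; (1,3):dx=+6,dy=+6->C; (1,4):dx=+7,dy=+9->C; (1,5):dx=+5,dy=+3->C
  (2,3):dx=+7,dy=+1->C; (2,4):dx=+8,dy=+4->C; (2,5):dx=+6,dy=-2->D; (3,4):dx=+1,dy=+3->C
  (3,5):dx=-1,dy=-3->C; (4,5):dx=-2,dy=-6->C
Step 2: C = 8, D = 2, total pairs = 10.
Step 3: tau = (C - D)/(n(n-1)/2) = (8 - 2)/10 = 0.600000.
Step 4: Exact two-sided p-value (enumerate n! = 120 permutations of y under H0): p = 0.233333.
Step 5: alpha = 0.05. fail to reject H0.

tau_b = 0.6000 (C=8, D=2), p = 0.233333, fail to reject H0.


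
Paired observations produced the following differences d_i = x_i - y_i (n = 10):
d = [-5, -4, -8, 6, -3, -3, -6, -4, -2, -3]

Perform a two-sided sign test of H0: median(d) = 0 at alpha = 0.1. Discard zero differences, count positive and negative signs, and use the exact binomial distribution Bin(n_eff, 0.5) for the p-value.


Step 1: Discard zero differences. Original n = 10; n_eff = number of nonzero differences = 10.
Nonzero differences (with sign): -5, -4, -8, +6, -3, -3, -6, -4, -2, -3
Step 2: Count signs: positive = 1, negative = 9.
Step 3: Under H0: P(positive) = 0.5, so the number of positives S ~ Bin(10, 0.5).
Step 4: Two-sided exact p-value = sum of Bin(10,0.5) probabilities at or below the observed probability = 0.021484.
Step 5: alpha = 0.1. reject H0.

n_eff = 10, pos = 1, neg = 9, p = 0.021484, reject H0.


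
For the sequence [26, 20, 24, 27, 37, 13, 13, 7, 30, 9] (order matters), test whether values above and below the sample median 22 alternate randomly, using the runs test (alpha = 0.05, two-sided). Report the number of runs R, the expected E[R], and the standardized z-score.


Step 1: Compute median = 22; label A = above, B = below.
Labels in order: ABAAABBBAB  (n_A = 5, n_B = 5)
Step 2: Count runs R = 6.
Step 3: Under H0 (random ordering), E[R] = 2*n_A*n_B/(n_A+n_B) + 1 = 2*5*5/10 + 1 = 6.0000.
        Var[R] = 2*n_A*n_B*(2*n_A*n_B - n_A - n_B) / ((n_A+n_B)^2 * (n_A+n_B-1)) = 2000/900 = 2.2222.
        SD[R] = 1.4907.
Step 4: R = E[R], so z = 0 with no continuity correction.
Step 5: Two-sided p-value via normal approximation = 2*(1 - Phi(|z|)) = 1.000000.
Step 6: alpha = 0.05. fail to reject H0.

R = 6, z = 0.0000, p = 1.000000, fail to reject H0.


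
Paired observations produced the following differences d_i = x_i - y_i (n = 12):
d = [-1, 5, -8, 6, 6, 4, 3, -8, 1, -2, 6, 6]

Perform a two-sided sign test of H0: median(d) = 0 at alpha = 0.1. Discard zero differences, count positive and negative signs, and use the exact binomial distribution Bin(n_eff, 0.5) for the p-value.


Step 1: Discard zero differences. Original n = 12; n_eff = number of nonzero differences = 12.
Nonzero differences (with sign): -1, +5, -8, +6, +6, +4, +3, -8, +1, -2, +6, +6
Step 2: Count signs: positive = 8, negative = 4.
Step 3: Under H0: P(positive) = 0.5, so the number of positives S ~ Bin(12, 0.5).
Step 4: Two-sided exact p-value = sum of Bin(12,0.5) probabilities at or below the observed probability = 0.387695.
Step 5: alpha = 0.1. fail to reject H0.

n_eff = 12, pos = 8, neg = 4, p = 0.387695, fail to reject H0.


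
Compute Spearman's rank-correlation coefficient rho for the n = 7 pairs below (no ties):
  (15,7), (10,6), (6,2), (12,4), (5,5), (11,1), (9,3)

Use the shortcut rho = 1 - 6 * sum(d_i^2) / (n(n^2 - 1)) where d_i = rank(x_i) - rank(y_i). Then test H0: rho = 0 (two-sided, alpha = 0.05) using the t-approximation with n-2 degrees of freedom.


Step 1: Rank x and y separately (midranks; no ties here).
rank(x): 15->7, 10->4, 6->2, 12->6, 5->1, 11->5, 9->3
rank(y): 7->7, 6->6, 2->2, 4->4, 5->5, 1->1, 3->3
Step 2: d_i = R_x(i) - R_y(i); compute d_i^2.
  (7-7)^2=0, (4-6)^2=4, (2-2)^2=0, (6-4)^2=4, (1-5)^2=16, (5-1)^2=16, (3-3)^2=0
sum(d^2) = 40.
Step 3: rho = 1 - 6*40 / (7*(7^2 - 1)) = 1 - 240/336 = 0.285714.
Step 4: Under H0, t = rho * sqrt((n-2)/(1-rho^2)) = 0.6667 ~ t(5).
Step 5: Two-sided p-value from the t-distribution with 5 df = 0.534509.
Step 6: alpha = 0.05. fail to reject H0.

rho = 0.2857, p = 0.534509, fail to reject H0 at alpha = 0.05.


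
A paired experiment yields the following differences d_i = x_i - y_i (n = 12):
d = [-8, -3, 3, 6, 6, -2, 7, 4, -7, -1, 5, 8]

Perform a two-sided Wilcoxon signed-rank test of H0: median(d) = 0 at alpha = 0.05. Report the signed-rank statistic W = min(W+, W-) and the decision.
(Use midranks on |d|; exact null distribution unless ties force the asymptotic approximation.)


Step 1: Drop any zero differences (none here) and take |d_i|.
|d| = [8, 3, 3, 6, 6, 2, 7, 4, 7, 1, 5, 8]
Step 2: Midrank |d_i| (ties get averaged ranks).
ranks: |8|->11.5, |3|->3.5, |3|->3.5, |6|->7.5, |6|->7.5, |2|->2, |7|->9.5, |4|->5, |7|->9.5, |1|->1, |5|->6, |8|->11.5
Step 3: Attach original signs; sum ranks with positive sign and with negative sign.
W+ = 3.5 + 7.5 + 7.5 + 9.5 + 5 + 6 + 11.5 = 50.5
W- = 11.5 + 3.5 + 2 + 9.5 + 1 = 27.5
(Check: W+ + W- = 78 should equal n(n+1)/2 = 78.)
Step 4: Test statistic W = min(W+, W-) = 27.5.
Step 5: Ties in |d|, so use the tie-corrected normal approximation.
        E[W] = n(n+1)/4 = 12*13/4 = 39.
        Tie groups: |d|=3 (t=2), |d|=6 (t=2), |d|=7 (t=2), |d|=8 (t=2); sum(t^3 - t) = 24.
        Var[W] = n(n+1)(2n+1)/24 - sum(t^3-t)/48 = 3900/24 - 24/48 = 162.
        z = (W - E[W]) / sqrt(Var[W]) = (27.5 - 39) / 12.7279 = -0.9035.
        Two-sided p = 2*Phi(z) = 0.366247.
Step 6: alpha = 0.05. fail to reject H0.

W+ = 50.5, W- = 27.5, W = min = 27.5, p = 0.366247, fail to reject H0.


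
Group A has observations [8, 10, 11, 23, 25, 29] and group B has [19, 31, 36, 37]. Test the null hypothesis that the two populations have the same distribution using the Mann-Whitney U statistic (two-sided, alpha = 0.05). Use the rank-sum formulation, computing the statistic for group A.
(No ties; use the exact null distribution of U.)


Step 1: Combine and sort all 10 observations; assign midranks.
sorted (value, group): (8,X), (10,X), (11,X), (19,Y), (23,X), (25,X), (29,X), (31,Y), (36,Y), (37,Y)
ranks: 8->1, 10->2, 11->3, 19->4, 23->5, 25->6, 29->7, 31->8, 36->9, 37->10
Step 2: Rank sum for X: R1 = 1 + 2 + 3 + 5 + 6 + 7 = 24.
Step 3: U_X = R1 - n1(n1+1)/2 = 24 - 6*7/2 = 24 - 21 = 3.
       U_Y = n1*n2 - U_X = 24 - 3 = 21.
Step 4: No ties, so the exact null distribution of U (based on enumerating the C(10,6) = 210 equally likely rank assignments) gives the two-sided p-value.
Step 5: p-value = 0.066667; compare to alpha = 0.05. fail to reject H0.

U_X = 3, p = 0.066667, fail to reject H0 at alpha = 0.05.


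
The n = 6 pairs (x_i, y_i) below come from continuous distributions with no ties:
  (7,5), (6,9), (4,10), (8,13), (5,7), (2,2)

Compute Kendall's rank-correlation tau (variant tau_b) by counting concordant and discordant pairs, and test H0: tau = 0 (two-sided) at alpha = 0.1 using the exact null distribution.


Step 1: Enumerate the 15 unordered pairs (i,j) with i<j and classify each by sign(x_j-x_i) * sign(y_j-y_i).
  (1,2):dx=-1,dy=+4->D; (1,3):dx=-3,dy=+5->D; (1,4):dx=+1,dy=+8->C; (1,5):dx=-2,dy=+2->D
  (1,6):dx=-5,dy=-3->C; (2,3):dx=-2,dy=+1->D; (2,4):dx=+2,dy=+4->C; (2,5):dx=-1,dy=-2->C
  (2,6):dx=-4,dy=-7->C; (3,4):dx=+4,dy=+3->C; (3,5):dx=+1,dy=-3->D; (3,6):dx=-2,dy=-8->C
  (4,5):dx=-3,dy=-6->C; (4,6):dx=-6,dy=-11->C; (5,6):dx=-3,dy=-5->C
Step 2: C = 10, D = 5, total pairs = 15.
Step 3: tau = (C - D)/(n(n-1)/2) = (10 - 5)/15 = 0.333333.
Step 4: Exact two-sided p-value (enumerate n! = 720 permutations of y under H0): p = 0.469444.
Step 5: alpha = 0.1. fail to reject H0.

tau_b = 0.3333 (C=10, D=5), p = 0.469444, fail to reject H0.


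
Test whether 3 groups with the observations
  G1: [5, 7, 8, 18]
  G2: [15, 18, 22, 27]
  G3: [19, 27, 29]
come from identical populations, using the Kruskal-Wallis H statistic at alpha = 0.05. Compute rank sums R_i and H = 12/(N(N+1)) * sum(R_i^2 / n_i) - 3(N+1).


Step 1: Combine all N = 11 observations and assign midranks.
sorted (value, group, rank): (5,G1,1), (7,G1,2), (8,G1,3), (15,G2,4), (18,G1,5.5), (18,G2,5.5), (19,G3,7), (22,G2,8), (27,G2,9.5), (27,G3,9.5), (29,G3,11)
Step 2: Sum ranks within each group.
R_1 = 11.5 (n_1 = 4)
R_2 = 27 (n_2 = 4)
R_3 = 27.5 (n_3 = 3)
Step 3: H = 12/(N(N+1)) * sum(R_i^2/n_i) - 3(N+1)
     = 12/(11*12) * (11.5^2/4 + 27^2/4 + 27.5^2/3) - 3*12
     = 0.090909 * 467.396 - 36
     = 6.490530.
Step 4: Ties present; correction factor C = 1 - 12/(11^3 - 11) = 0.990909. Corrected H = 6.490530 / 0.990909 = 6.550076.
Step 5: Under H0, H ~ chi^2(2); p-value = 0.037815.
Step 6: alpha = 0.05. reject H0.

H = 6.5501, df = 2, p = 0.037815, reject H0.


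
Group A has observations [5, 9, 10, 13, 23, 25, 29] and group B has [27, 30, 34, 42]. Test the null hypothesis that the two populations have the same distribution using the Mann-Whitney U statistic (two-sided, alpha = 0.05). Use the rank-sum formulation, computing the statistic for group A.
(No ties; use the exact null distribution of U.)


Step 1: Combine and sort all 11 observations; assign midranks.
sorted (value, group): (5,X), (9,X), (10,X), (13,X), (23,X), (25,X), (27,Y), (29,X), (30,Y), (34,Y), (42,Y)
ranks: 5->1, 9->2, 10->3, 13->4, 23->5, 25->6, 27->7, 29->8, 30->9, 34->10, 42->11
Step 2: Rank sum for X: R1 = 1 + 2 + 3 + 4 + 5 + 6 + 8 = 29.
Step 3: U_X = R1 - n1(n1+1)/2 = 29 - 7*8/2 = 29 - 28 = 1.
       U_Y = n1*n2 - U_X = 28 - 1 = 27.
Step 4: No ties, so the exact null distribution of U (based on enumerating the C(11,7) = 330 equally likely rank assignments) gives the two-sided p-value.
Step 5: p-value = 0.012121; compare to alpha = 0.05. reject H0.

U_X = 1, p = 0.012121, reject H0 at alpha = 0.05.


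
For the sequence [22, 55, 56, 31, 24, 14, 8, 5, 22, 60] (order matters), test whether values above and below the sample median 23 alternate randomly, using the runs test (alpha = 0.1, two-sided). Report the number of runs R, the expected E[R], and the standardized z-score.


Step 1: Compute median = 23; label A = above, B = below.
Labels in order: BAAAABBBBA  (n_A = 5, n_B = 5)
Step 2: Count runs R = 4.
Step 3: Under H0 (random ordering), E[R] = 2*n_A*n_B/(n_A+n_B) + 1 = 2*5*5/10 + 1 = 6.0000.
        Var[R] = 2*n_A*n_B*(2*n_A*n_B - n_A - n_B) / ((n_A+n_B)^2 * (n_A+n_B-1)) = 2000/900 = 2.2222.
        SD[R] = 1.4907.
Step 4: Continuity-corrected z = (R + 0.5 - E[R]) / SD[R] = (4 + 0.5 - 6.0000) / 1.4907 = -1.0062.
Step 5: Two-sided p-value via normal approximation = 2*(1 - Phi(|z|)) = 0.314305.
Step 6: alpha = 0.1. fail to reject H0.

R = 4, z = -1.0062, p = 0.314305, fail to reject H0.


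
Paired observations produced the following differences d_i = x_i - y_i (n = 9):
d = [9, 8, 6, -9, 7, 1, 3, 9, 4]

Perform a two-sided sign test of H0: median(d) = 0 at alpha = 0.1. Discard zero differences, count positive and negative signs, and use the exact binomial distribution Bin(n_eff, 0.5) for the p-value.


Step 1: Discard zero differences. Original n = 9; n_eff = number of nonzero differences = 9.
Nonzero differences (with sign): +9, +8, +6, -9, +7, +1, +3, +9, +4
Step 2: Count signs: positive = 8, negative = 1.
Step 3: Under H0: P(positive) = 0.5, so the number of positives S ~ Bin(9, 0.5).
Step 4: Two-sided exact p-value = sum of Bin(9,0.5) probabilities at or below the observed probability = 0.039062.
Step 5: alpha = 0.1. reject H0.

n_eff = 9, pos = 8, neg = 1, p = 0.039062, reject H0.


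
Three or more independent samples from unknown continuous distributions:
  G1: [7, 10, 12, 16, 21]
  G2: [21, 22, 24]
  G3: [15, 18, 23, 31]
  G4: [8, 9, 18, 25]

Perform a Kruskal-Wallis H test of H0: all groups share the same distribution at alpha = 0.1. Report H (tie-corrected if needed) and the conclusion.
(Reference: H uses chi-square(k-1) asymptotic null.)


Step 1: Combine all N = 16 observations and assign midranks.
sorted (value, group, rank): (7,G1,1), (8,G4,2), (9,G4,3), (10,G1,4), (12,G1,5), (15,G3,6), (16,G1,7), (18,G3,8.5), (18,G4,8.5), (21,G1,10.5), (21,G2,10.5), (22,G2,12), (23,G3,13), (24,G2,14), (25,G4,15), (31,G3,16)
Step 2: Sum ranks within each group.
R_1 = 27.5 (n_1 = 5)
R_2 = 36.5 (n_2 = 3)
R_3 = 43.5 (n_3 = 4)
R_4 = 28.5 (n_4 = 4)
Step 3: H = 12/(N(N+1)) * sum(R_i^2/n_i) - 3(N+1)
     = 12/(16*17) * (27.5^2/5 + 36.5^2/3 + 43.5^2/4 + 28.5^2/4) - 3*17
     = 0.044118 * 1271.46 - 51
     = 5.093750.
Step 4: Ties present; correction factor C = 1 - 12/(16^3 - 16) = 0.997059. Corrected H = 5.093750 / 0.997059 = 5.108776.
Step 5: Under H0, H ~ chi^2(3); p-value = 0.164003.
Step 6: alpha = 0.1. fail to reject H0.

H = 5.1088, df = 3, p = 0.164003, fail to reject H0.


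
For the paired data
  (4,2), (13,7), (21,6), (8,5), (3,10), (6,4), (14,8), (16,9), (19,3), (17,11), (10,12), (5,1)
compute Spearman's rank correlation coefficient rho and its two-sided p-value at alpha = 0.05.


Step 1: Rank x and y separately (midranks; no ties here).
rank(x): 4->2, 13->7, 21->12, 8->5, 3->1, 6->4, 14->8, 16->9, 19->11, 17->10, 10->6, 5->3
rank(y): 2->2, 7->7, 6->6, 5->5, 10->10, 4->4, 8->8, 9->9, 3->3, 11->11, 12->12, 1->1
Step 2: d_i = R_x(i) - R_y(i); compute d_i^2.
  (2-2)^2=0, (7-7)^2=0, (12-6)^2=36, (5-5)^2=0, (1-10)^2=81, (4-4)^2=0, (8-8)^2=0, (9-9)^2=0, (11-3)^2=64, (10-11)^2=1, (6-12)^2=36, (3-1)^2=4
sum(d^2) = 222.
Step 3: rho = 1 - 6*222 / (12*(12^2 - 1)) = 1 - 1332/1716 = 0.223776.
Step 4: Under H0, t = rho * sqrt((n-2)/(1-rho^2)) = 0.7261 ~ t(10).
Step 5: Two-sided p-value from the t-distribution with 10 df = 0.484452.
Step 6: alpha = 0.05. fail to reject H0.

rho = 0.2238, p = 0.484452, fail to reject H0 at alpha = 0.05.


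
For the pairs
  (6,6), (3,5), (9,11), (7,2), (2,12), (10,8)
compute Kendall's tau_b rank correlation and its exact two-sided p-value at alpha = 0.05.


Step 1: Enumerate the 15 unordered pairs (i,j) with i<j and classify each by sign(x_j-x_i) * sign(y_j-y_i).
  (1,2):dx=-3,dy=-1->C; (1,3):dx=+3,dy=+5->C; (1,4):dx=+1,dy=-4->D; (1,5):dx=-4,dy=+6->D
  (1,6):dx=+4,dy=+2->C; (2,3):dx=+6,dy=+6->C; (2,4):dx=+4,dy=-3->D; (2,5):dx=-1,dy=+7->D
  (2,6):dx=+7,dy=+3->C; (3,4):dx=-2,dy=-9->C; (3,5):dx=-7,dy=+1->D; (3,6):dx=+1,dy=-3->D
  (4,5):dx=-5,dy=+10->D; (4,6):dx=+3,dy=+6->C; (5,6):dx=+8,dy=-4->D
Step 2: C = 7, D = 8, total pairs = 15.
Step 3: tau = (C - D)/(n(n-1)/2) = (7 - 8)/15 = -0.066667.
Step 4: Exact two-sided p-value (enumerate n! = 720 permutations of y under H0): p = 1.000000.
Step 5: alpha = 0.05. fail to reject H0.

tau_b = -0.0667 (C=7, D=8), p = 1.000000, fail to reject H0.


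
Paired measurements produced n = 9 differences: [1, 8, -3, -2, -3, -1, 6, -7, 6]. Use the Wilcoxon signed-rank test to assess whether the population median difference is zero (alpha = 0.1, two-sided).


Step 1: Drop any zero differences (none here) and take |d_i|.
|d| = [1, 8, 3, 2, 3, 1, 6, 7, 6]
Step 2: Midrank |d_i| (ties get averaged ranks).
ranks: |1|->1.5, |8|->9, |3|->4.5, |2|->3, |3|->4.5, |1|->1.5, |6|->6.5, |7|->8, |6|->6.5
Step 3: Attach original signs; sum ranks with positive sign and with negative sign.
W+ = 1.5 + 9 + 6.5 + 6.5 = 23.5
W- = 4.5 + 3 + 4.5 + 1.5 + 8 = 21.5
(Check: W+ + W- = 45 should equal n(n+1)/2 = 45.)
Step 4: Test statistic W = min(W+, W-) = 21.5.
Step 5: Ties in |d|, so use the tie-corrected normal approximation.
        E[W] = n(n+1)/4 = 9*10/4 = 22.5.
        Tie groups: |d|=1 (t=2), |d|=3 (t=2), |d|=6 (t=2); sum(t^3 - t) = 18.
        Var[W] = n(n+1)(2n+1)/24 - sum(t^3-t)/48 = 1710/24 - 18/48 = 70.875.
        z = (W - E[W]) / sqrt(Var[W]) = (21.5 - 22.5) / 8.4187 = -0.1188.
        Two-sided p = 2*Phi(z) = 0.905447.
Step 6: alpha = 0.1. fail to reject H0.

W+ = 23.5, W- = 21.5, W = min = 21.5, p = 0.905447, fail to reject H0.


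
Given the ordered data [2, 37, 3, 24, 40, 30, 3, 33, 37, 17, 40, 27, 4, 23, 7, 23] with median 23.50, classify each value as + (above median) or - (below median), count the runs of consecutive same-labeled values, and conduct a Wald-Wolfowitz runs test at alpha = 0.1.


Step 1: Compute median = 23.50; label A = above, B = below.
Labels in order: BABAAABAABAABBBB  (n_A = 8, n_B = 8)
Step 2: Count runs R = 9.
Step 3: Under H0 (random ordering), E[R] = 2*n_A*n_B/(n_A+n_B) + 1 = 2*8*8/16 + 1 = 9.0000.
        Var[R] = 2*n_A*n_B*(2*n_A*n_B - n_A - n_B) / ((n_A+n_B)^2 * (n_A+n_B-1)) = 14336/3840 = 3.7333.
        SD[R] = 1.9322.
Step 4: R = E[R], so z = 0 with no continuity correction.
Step 5: Two-sided p-value via normal approximation = 2*(1 - Phi(|z|)) = 1.000000.
Step 6: alpha = 0.1. fail to reject H0.

R = 9, z = 0.0000, p = 1.000000, fail to reject H0.


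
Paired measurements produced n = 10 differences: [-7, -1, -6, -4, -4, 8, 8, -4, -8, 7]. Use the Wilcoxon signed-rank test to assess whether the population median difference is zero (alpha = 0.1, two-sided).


Step 1: Drop any zero differences (none here) and take |d_i|.
|d| = [7, 1, 6, 4, 4, 8, 8, 4, 8, 7]
Step 2: Midrank |d_i| (ties get averaged ranks).
ranks: |7|->6.5, |1|->1, |6|->5, |4|->3, |4|->3, |8|->9, |8|->9, |4|->3, |8|->9, |7|->6.5
Step 3: Attach original signs; sum ranks with positive sign and with negative sign.
W+ = 9 + 9 + 6.5 = 24.5
W- = 6.5 + 1 + 5 + 3 + 3 + 3 + 9 = 30.5
(Check: W+ + W- = 55 should equal n(n+1)/2 = 55.)
Step 4: Test statistic W = min(W+, W-) = 24.5.
Step 5: Ties in |d|, so use the tie-corrected normal approximation.
        E[W] = n(n+1)/4 = 10*11/4 = 27.5.
        Tie groups: |d|=4 (t=3), |d|=7 (t=2), |d|=8 (t=3); sum(t^3 - t) = 54.
        Var[W] = n(n+1)(2n+1)/24 - sum(t^3-t)/48 = 2310/24 - 54/48 = 95.125.
        z = (W - E[W]) / sqrt(Var[W]) = (24.5 - 27.5) / 9.7532 = -0.3076.
        Two-sided p = 2*Phi(z) = 0.758393.
Step 6: alpha = 0.1. fail to reject H0.

W+ = 24.5, W- = 30.5, W = min = 24.5, p = 0.758393, fail to reject H0.


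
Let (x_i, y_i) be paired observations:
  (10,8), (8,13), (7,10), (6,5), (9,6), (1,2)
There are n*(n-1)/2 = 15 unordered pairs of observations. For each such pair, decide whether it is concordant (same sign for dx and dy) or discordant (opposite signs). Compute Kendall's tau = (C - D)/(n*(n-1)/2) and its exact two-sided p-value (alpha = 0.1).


Step 1: Enumerate the 15 unordered pairs (i,j) with i<j and classify each by sign(x_j-x_i) * sign(y_j-y_i).
  (1,2):dx=-2,dy=+5->D; (1,3):dx=-3,dy=+2->D; (1,4):dx=-4,dy=-3->C; (1,5):dx=-1,dy=-2->C
  (1,6):dx=-9,dy=-6->C; (2,3):dx=-1,dy=-3->C; (2,4):dx=-2,dy=-8->C; (2,5):dx=+1,dy=-7->D
  (2,6):dx=-7,dy=-11->C; (3,4):dx=-1,dy=-5->C; (3,5):dx=+2,dy=-4->D; (3,6):dx=-6,dy=-8->C
  (4,5):dx=+3,dy=+1->C; (4,6):dx=-5,dy=-3->C; (5,6):dx=-8,dy=-4->C
Step 2: C = 11, D = 4, total pairs = 15.
Step 3: tau = (C - D)/(n(n-1)/2) = (11 - 4)/15 = 0.466667.
Step 4: Exact two-sided p-value (enumerate n! = 720 permutations of y under H0): p = 0.272222.
Step 5: alpha = 0.1. fail to reject H0.

tau_b = 0.4667 (C=11, D=4), p = 0.272222, fail to reject H0.


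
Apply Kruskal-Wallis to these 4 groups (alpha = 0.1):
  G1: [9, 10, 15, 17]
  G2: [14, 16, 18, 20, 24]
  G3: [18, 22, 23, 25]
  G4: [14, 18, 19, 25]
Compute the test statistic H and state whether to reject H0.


Step 1: Combine all N = 17 observations and assign midranks.
sorted (value, group, rank): (9,G1,1), (10,G1,2), (14,G2,3.5), (14,G4,3.5), (15,G1,5), (16,G2,6), (17,G1,7), (18,G2,9), (18,G3,9), (18,G4,9), (19,G4,11), (20,G2,12), (22,G3,13), (23,G3,14), (24,G2,15), (25,G3,16.5), (25,G4,16.5)
Step 2: Sum ranks within each group.
R_1 = 15 (n_1 = 4)
R_2 = 45.5 (n_2 = 5)
R_3 = 52.5 (n_3 = 4)
R_4 = 40 (n_4 = 4)
Step 3: H = 12/(N(N+1)) * sum(R_i^2/n_i) - 3(N+1)
     = 12/(17*18) * (15^2/4 + 45.5^2/5 + 52.5^2/4 + 40^2/4) - 3*18
     = 0.039216 * 1559.36 - 54
     = 7.151471.
Step 4: Ties present; correction factor C = 1 - 36/(17^3 - 17) = 0.992647. Corrected H = 7.151471 / 0.992647 = 7.204444.
Step 5: Under H0, H ~ chi^2(3); p-value = 0.065659.
Step 6: alpha = 0.1. reject H0.

H = 7.2044, df = 3, p = 0.065659, reject H0.


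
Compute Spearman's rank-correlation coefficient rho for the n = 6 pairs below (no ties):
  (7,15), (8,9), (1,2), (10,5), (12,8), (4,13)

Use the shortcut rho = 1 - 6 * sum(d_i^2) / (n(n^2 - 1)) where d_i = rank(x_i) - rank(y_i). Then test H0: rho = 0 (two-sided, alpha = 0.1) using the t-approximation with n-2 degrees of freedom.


Step 1: Rank x and y separately (midranks; no ties here).
rank(x): 7->3, 8->4, 1->1, 10->5, 12->6, 4->2
rank(y): 15->6, 9->4, 2->1, 5->2, 8->3, 13->5
Step 2: d_i = R_x(i) - R_y(i); compute d_i^2.
  (3-6)^2=9, (4-4)^2=0, (1-1)^2=0, (5-2)^2=9, (6-3)^2=9, (2-5)^2=9
sum(d^2) = 36.
Step 3: rho = 1 - 6*36 / (6*(6^2 - 1)) = 1 - 216/210 = -0.028571.
Step 4: Under H0, t = rho * sqrt((n-2)/(1-rho^2)) = -0.0572 ~ t(4).
Step 5: Two-sided p-value from the t-distribution with 4 df = 0.957155.
Step 6: alpha = 0.1. fail to reject H0.

rho = -0.0286, p = 0.957155, fail to reject H0 at alpha = 0.1.
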